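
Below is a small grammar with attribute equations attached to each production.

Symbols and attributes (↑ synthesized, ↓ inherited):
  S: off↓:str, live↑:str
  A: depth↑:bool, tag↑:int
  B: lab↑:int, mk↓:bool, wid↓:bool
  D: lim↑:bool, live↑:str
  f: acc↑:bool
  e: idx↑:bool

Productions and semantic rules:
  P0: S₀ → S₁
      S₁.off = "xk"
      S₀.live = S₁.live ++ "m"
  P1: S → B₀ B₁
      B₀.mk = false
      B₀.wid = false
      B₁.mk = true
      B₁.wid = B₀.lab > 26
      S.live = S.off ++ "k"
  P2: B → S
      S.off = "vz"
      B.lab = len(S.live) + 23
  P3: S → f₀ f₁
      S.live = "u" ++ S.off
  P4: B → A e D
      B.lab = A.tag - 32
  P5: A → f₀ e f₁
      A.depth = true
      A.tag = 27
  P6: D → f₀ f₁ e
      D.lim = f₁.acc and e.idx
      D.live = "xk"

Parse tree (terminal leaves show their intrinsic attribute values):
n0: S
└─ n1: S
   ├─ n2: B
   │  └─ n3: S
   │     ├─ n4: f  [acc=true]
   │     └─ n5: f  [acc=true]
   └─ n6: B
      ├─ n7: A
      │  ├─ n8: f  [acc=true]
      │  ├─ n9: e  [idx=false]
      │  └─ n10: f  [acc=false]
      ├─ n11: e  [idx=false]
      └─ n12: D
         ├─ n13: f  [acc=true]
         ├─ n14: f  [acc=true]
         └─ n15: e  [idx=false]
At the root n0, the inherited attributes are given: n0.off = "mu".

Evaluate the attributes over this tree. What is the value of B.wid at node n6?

1. n0.off = "mu"  [given at root]
2. n1.off = "xk"  ["xk"]
3. n2.mk = false  [false]
4. n2.wid = false  [false]
5. n3.off = "vz"  ["vz"]
6. n4.acc = true  [terminal]
7. n5.acc = true  [terminal]
8. n3.live = "uvz"  ["u" ++ S.off]
9. n2.lab = 26  [len(S.live) + 23]
10. n6.mk = true  [true]
11. n6.wid = false  [B₀.lab > 26]
12. n8.acc = true  [terminal]
13. n9.idx = false  [terminal]
14. n10.acc = false  [terminal]
15. n7.depth = true  [true]
16. n7.tag = 27  [27]
17. n11.idx = false  [terminal]
18. n13.acc = true  [terminal]
19. n14.acc = true  [terminal]
20. n15.idx = false  [terminal]
21. n12.lim = false  [f₁.acc and e.idx]
22. n12.live = "xk"  ["xk"]
23. n6.lab = -5  [A.tag - 32]
24. n1.live = "xkk"  [S.off ++ "k"]
25. n0.live = "xkkm"  [S₁.live ++ "m"]

false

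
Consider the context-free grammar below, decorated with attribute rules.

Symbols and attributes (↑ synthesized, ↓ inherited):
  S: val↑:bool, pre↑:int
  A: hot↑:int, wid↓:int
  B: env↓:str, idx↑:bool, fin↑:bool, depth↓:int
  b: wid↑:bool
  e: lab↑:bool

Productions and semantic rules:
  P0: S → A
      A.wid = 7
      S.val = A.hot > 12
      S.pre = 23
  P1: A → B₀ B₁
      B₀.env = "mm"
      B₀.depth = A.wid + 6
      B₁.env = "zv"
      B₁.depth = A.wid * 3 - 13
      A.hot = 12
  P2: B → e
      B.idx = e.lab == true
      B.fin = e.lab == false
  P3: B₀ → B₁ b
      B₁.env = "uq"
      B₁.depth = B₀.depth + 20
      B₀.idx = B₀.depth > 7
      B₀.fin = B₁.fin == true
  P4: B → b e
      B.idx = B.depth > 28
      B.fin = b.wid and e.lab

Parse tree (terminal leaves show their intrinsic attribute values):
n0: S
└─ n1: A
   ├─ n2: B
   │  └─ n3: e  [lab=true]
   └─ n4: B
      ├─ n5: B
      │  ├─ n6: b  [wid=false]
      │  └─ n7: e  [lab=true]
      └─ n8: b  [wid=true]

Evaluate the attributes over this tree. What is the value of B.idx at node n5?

false

1. n1.wid = 7  [7]
2. n2.env = "mm"  ["mm"]
3. n2.depth = 13  [A.wid + 6]
4. n3.lab = true  [terminal]
5. n2.idx = true  [e.lab == true]
6. n2.fin = false  [e.lab == false]
7. n4.env = "zv"  ["zv"]
8. n4.depth = 8  [A.wid * 3 - 13]
9. n5.env = "uq"  ["uq"]
10. n5.depth = 28  [B₀.depth + 20]
11. n6.wid = false  [terminal]
12. n7.lab = true  [terminal]
13. n5.idx = false  [B.depth > 28]
14. n5.fin = false  [b.wid and e.lab]
15. n8.wid = true  [terminal]
16. n4.idx = true  [B₀.depth > 7]
17. n4.fin = false  [B₁.fin == true]
18. n1.hot = 12  [12]
19. n0.val = false  [A.hot > 12]
20. n0.pre = 23  [23]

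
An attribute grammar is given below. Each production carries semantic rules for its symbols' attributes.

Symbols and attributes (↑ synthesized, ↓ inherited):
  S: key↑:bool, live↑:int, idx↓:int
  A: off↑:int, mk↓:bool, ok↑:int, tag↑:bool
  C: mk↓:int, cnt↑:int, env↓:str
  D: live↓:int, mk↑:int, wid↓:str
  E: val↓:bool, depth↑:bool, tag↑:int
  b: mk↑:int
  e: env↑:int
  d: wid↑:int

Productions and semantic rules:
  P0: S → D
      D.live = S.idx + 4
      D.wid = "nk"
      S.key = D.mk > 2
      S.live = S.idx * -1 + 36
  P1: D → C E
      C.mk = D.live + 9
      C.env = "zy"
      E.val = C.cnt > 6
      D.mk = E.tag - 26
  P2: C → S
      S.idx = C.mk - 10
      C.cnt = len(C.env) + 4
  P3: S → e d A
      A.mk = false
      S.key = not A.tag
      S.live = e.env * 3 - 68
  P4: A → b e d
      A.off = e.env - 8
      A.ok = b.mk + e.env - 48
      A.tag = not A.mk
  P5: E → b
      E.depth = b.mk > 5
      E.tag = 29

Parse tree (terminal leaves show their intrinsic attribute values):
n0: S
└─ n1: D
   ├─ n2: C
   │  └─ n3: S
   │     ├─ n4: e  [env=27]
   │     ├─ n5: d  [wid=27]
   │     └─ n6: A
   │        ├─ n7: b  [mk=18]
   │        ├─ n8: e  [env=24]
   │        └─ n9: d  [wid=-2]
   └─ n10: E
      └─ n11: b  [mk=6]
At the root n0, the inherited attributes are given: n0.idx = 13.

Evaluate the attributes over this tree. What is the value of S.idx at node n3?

16

1. n0.idx = 13  [given at root]
2. n1.live = 17  [S.idx + 4]
3. n1.wid = "nk"  ["nk"]
4. n2.mk = 26  [D.live + 9]
5. n2.env = "zy"  ["zy"]
6. n3.idx = 16  [C.mk - 10]
7. n4.env = 27  [terminal]
8. n5.wid = 27  [terminal]
9. n6.mk = false  [false]
10. n7.mk = 18  [terminal]
11. n8.env = 24  [terminal]
12. n9.wid = -2  [terminal]
13. n6.off = 16  [e.env - 8]
14. n6.ok = -6  [b.mk + e.env - 48]
15. n6.tag = true  [not A.mk]
16. n3.key = false  [not A.tag]
17. n3.live = 13  [e.env * 3 - 68]
18. n2.cnt = 6  [len(C.env) + 4]
19. n10.val = false  [C.cnt > 6]
20. n11.mk = 6  [terminal]
21. n10.depth = true  [b.mk > 5]
22. n10.tag = 29  [29]
23. n1.mk = 3  [E.tag - 26]
24. n0.key = true  [D.mk > 2]
25. n0.live = 23  [S.idx * -1 + 36]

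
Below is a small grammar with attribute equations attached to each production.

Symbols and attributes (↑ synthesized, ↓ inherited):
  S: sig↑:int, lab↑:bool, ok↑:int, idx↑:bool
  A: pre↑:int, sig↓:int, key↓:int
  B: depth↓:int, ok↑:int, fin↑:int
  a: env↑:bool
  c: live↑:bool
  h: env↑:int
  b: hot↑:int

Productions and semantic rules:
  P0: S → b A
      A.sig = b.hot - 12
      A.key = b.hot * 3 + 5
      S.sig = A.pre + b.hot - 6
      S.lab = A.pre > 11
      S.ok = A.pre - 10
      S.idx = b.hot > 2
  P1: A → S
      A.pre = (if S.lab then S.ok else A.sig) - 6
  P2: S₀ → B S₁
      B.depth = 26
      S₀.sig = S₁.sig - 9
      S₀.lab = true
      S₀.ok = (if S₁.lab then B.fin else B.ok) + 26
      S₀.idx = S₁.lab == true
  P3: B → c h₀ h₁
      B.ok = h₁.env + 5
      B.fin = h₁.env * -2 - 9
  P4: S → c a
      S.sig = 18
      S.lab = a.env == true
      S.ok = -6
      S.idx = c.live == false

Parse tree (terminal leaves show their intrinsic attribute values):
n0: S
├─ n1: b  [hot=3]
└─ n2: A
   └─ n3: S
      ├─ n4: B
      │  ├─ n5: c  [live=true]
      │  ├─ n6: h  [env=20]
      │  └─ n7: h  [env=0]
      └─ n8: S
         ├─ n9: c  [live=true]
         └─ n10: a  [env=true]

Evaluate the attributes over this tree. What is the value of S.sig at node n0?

1. n1.hot = 3  [terminal]
2. n2.sig = -9  [b.hot - 12]
3. n2.key = 14  [b.hot * 3 + 5]
4. n4.depth = 26  [26]
5. n5.live = true  [terminal]
6. n6.env = 20  [terminal]
7. n7.env = 0  [terminal]
8. n4.ok = 5  [h₁.env + 5]
9. n4.fin = -9  [h₁.env * -2 - 9]
10. n9.live = true  [terminal]
11. n10.env = true  [terminal]
12. n8.sig = 18  [18]
13. n8.lab = true  [a.env == true]
14. n8.ok = -6  [-6]
15. n8.idx = false  [c.live == false]
16. n3.sig = 9  [S₁.sig - 9]
17. n3.lab = true  [true]
18. n3.ok = 17  [(if S₁.lab then B.fin else B.ok) + 26]
19. n3.idx = true  [S₁.lab == true]
20. n2.pre = 11  [(if S.lab then S.ok else A.sig) - 6]
21. n0.sig = 8  [A.pre + b.hot - 6]
22. n0.lab = false  [A.pre > 11]
23. n0.ok = 1  [A.pre - 10]
24. n0.idx = true  [b.hot > 2]

8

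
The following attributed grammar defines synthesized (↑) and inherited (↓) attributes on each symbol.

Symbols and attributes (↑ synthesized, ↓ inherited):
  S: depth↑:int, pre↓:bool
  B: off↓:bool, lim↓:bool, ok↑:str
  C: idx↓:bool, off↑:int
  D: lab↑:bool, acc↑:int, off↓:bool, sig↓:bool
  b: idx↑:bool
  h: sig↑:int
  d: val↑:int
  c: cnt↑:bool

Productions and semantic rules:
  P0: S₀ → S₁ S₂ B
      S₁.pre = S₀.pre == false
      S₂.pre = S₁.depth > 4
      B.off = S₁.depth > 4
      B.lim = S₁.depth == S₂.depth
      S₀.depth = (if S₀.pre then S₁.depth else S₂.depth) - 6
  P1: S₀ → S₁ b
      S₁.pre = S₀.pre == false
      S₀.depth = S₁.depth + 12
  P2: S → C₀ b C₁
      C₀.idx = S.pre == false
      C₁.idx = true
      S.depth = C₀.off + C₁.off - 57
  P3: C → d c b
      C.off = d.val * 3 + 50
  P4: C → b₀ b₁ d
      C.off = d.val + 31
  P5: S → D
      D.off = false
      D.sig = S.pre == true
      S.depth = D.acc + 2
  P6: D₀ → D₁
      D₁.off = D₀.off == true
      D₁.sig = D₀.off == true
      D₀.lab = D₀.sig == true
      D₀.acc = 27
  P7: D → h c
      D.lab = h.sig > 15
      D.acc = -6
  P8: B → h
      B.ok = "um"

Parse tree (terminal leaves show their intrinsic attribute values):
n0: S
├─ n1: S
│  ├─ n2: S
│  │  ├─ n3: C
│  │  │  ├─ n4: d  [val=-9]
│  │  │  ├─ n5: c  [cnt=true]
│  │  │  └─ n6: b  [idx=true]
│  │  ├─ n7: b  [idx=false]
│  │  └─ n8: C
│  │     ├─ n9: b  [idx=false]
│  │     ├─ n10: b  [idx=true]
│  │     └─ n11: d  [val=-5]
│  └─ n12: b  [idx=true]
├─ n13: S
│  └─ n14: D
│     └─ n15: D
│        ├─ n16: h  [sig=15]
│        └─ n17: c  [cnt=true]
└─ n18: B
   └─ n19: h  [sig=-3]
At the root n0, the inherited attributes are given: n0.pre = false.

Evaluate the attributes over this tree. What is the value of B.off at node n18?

1. n0.pre = false  [given at root]
2. n1.pre = true  [S₀.pre == false]
3. n2.pre = false  [S₀.pre == false]
4. n3.idx = true  [S.pre == false]
5. n4.val = -9  [terminal]
6. n5.cnt = true  [terminal]
7. n6.idx = true  [terminal]
8. n3.off = 23  [d.val * 3 + 50]
9. n7.idx = false  [terminal]
10. n8.idx = true  [true]
11. n9.idx = false  [terminal]
12. n10.idx = true  [terminal]
13. n11.val = -5  [terminal]
14. n8.off = 26  [d.val + 31]
15. n2.depth = -8  [C₀.off + C₁.off - 57]
16. n12.idx = true  [terminal]
17. n1.depth = 4  [S₁.depth + 12]
18. n13.pre = false  [S₁.depth > 4]
19. n14.off = false  [false]
20. n14.sig = false  [S.pre == true]
21. n15.off = false  [D₀.off == true]
22. n15.sig = false  [D₀.off == true]
23. n16.sig = 15  [terminal]
24. n17.cnt = true  [terminal]
25. n15.lab = false  [h.sig > 15]
26. n15.acc = -6  [-6]
27. n14.lab = false  [D₀.sig == true]
28. n14.acc = 27  [27]
29. n13.depth = 29  [D.acc + 2]
30. n18.off = false  [S₁.depth > 4]
31. n18.lim = false  [S₁.depth == S₂.depth]
32. n19.sig = -3  [terminal]
33. n18.ok = "um"  ["um"]
34. n0.depth = 23  [(if S₀.pre then S₁.depth else S₂.depth) - 6]

false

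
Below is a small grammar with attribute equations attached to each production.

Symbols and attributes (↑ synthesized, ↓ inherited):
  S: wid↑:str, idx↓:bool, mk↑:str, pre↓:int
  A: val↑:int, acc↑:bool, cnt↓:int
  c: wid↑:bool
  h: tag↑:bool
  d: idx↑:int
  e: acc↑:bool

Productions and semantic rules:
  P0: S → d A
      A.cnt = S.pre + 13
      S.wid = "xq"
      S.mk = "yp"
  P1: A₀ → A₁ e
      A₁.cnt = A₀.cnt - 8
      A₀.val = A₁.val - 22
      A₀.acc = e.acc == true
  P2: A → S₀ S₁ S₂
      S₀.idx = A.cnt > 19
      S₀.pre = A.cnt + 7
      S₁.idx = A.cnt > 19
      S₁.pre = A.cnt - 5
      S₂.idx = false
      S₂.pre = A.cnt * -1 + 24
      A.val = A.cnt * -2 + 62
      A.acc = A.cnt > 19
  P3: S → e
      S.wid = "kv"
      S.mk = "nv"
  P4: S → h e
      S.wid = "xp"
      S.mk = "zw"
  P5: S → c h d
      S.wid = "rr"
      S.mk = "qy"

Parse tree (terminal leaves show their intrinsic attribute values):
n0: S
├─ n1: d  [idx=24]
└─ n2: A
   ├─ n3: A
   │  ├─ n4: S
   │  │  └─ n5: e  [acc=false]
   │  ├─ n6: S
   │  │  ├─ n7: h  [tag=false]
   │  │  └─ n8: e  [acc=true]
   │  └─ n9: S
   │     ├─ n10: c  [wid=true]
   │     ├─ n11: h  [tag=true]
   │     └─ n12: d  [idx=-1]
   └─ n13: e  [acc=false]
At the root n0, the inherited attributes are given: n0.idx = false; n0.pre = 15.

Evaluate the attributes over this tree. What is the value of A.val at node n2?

0

1. n0.idx = false  [given at root]
2. n0.pre = 15  [given at root]
3. n1.idx = 24  [terminal]
4. n2.cnt = 28  [S.pre + 13]
5. n3.cnt = 20  [A₀.cnt - 8]
6. n4.idx = true  [A.cnt > 19]
7. n4.pre = 27  [A.cnt + 7]
8. n5.acc = false  [terminal]
9. n4.wid = "kv"  ["kv"]
10. n4.mk = "nv"  ["nv"]
11. n6.idx = true  [A.cnt > 19]
12. n6.pre = 15  [A.cnt - 5]
13. n7.tag = false  [terminal]
14. n8.acc = true  [terminal]
15. n6.wid = "xp"  ["xp"]
16. n6.mk = "zw"  ["zw"]
17. n9.idx = false  [false]
18. n9.pre = 4  [A.cnt * -1 + 24]
19. n10.wid = true  [terminal]
20. n11.tag = true  [terminal]
21. n12.idx = -1  [terminal]
22. n9.wid = "rr"  ["rr"]
23. n9.mk = "qy"  ["qy"]
24. n3.val = 22  [A.cnt * -2 + 62]
25. n3.acc = true  [A.cnt > 19]
26. n13.acc = false  [terminal]
27. n2.val = 0  [A₁.val - 22]
28. n2.acc = false  [e.acc == true]
29. n0.wid = "xq"  ["xq"]
30. n0.mk = "yp"  ["yp"]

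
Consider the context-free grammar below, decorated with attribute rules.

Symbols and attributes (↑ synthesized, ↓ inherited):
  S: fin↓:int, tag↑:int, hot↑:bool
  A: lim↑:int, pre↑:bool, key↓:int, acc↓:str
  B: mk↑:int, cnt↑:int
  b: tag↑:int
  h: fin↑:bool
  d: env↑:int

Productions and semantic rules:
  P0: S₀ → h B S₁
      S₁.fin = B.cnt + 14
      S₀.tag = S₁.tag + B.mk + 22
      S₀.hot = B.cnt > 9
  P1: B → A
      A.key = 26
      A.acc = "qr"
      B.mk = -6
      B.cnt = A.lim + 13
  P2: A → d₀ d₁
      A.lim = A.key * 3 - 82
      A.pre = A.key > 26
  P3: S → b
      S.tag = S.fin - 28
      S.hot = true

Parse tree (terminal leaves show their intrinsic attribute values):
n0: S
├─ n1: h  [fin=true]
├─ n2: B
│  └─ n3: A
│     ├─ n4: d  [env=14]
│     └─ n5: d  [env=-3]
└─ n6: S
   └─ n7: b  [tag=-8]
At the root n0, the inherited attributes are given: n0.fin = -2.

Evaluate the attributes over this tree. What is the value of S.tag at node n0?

1. n0.fin = -2  [given at root]
2. n1.fin = true  [terminal]
3. n3.key = 26  [26]
4. n3.acc = "qr"  ["qr"]
5. n4.env = 14  [terminal]
6. n5.env = -3  [terminal]
7. n3.lim = -4  [A.key * 3 - 82]
8. n3.pre = false  [A.key > 26]
9. n2.mk = -6  [-6]
10. n2.cnt = 9  [A.lim + 13]
11. n6.fin = 23  [B.cnt + 14]
12. n7.tag = -8  [terminal]
13. n6.tag = -5  [S.fin - 28]
14. n6.hot = true  [true]
15. n0.tag = 11  [S₁.tag + B.mk + 22]
16. n0.hot = false  [B.cnt > 9]

11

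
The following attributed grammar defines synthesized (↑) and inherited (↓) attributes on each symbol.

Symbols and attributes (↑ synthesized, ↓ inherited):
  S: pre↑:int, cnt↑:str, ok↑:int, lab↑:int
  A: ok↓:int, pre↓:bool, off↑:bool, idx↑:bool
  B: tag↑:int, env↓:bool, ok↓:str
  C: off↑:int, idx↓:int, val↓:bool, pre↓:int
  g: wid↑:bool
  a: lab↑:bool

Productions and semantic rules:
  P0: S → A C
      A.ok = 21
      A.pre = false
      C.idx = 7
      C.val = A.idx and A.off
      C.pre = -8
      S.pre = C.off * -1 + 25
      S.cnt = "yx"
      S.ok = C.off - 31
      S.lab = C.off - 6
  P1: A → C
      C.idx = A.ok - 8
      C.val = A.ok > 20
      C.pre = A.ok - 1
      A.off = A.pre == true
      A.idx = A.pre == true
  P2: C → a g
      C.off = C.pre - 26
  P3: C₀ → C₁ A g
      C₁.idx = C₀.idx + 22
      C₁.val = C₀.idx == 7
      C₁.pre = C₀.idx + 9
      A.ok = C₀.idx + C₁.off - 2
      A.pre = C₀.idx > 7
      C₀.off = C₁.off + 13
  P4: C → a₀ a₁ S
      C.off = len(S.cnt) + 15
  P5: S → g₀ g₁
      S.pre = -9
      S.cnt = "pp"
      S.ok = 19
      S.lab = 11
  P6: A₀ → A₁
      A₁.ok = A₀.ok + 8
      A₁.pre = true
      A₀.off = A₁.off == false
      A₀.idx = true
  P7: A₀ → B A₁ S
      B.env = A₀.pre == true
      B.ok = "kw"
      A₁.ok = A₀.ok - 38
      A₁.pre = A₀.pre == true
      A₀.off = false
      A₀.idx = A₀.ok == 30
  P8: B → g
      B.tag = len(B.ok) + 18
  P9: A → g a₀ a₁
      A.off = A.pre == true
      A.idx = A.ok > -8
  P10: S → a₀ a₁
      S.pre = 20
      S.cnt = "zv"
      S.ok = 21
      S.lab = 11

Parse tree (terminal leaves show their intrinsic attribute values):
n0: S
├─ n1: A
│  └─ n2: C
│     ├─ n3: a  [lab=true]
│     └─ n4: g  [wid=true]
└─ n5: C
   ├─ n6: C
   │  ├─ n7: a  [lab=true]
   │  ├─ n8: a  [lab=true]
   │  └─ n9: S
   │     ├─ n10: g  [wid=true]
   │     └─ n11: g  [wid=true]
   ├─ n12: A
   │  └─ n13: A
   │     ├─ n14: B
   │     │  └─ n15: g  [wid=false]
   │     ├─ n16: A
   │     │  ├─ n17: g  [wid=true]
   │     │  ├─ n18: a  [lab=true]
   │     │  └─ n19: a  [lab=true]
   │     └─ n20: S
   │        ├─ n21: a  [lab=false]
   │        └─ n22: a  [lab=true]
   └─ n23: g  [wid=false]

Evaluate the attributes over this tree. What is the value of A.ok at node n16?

-8

1. n1.ok = 21  [21]
2. n1.pre = false  [false]
3. n2.idx = 13  [A.ok - 8]
4. n2.val = true  [A.ok > 20]
5. n2.pre = 20  [A.ok - 1]
6. n3.lab = true  [terminal]
7. n4.wid = true  [terminal]
8. n2.off = -6  [C.pre - 26]
9. n1.off = false  [A.pre == true]
10. n1.idx = false  [A.pre == true]
11. n5.idx = 7  [7]
12. n5.val = false  [A.idx and A.off]
13. n5.pre = -8  [-8]
14. n6.idx = 29  [C₀.idx + 22]
15. n6.val = true  [C₀.idx == 7]
16. n6.pre = 16  [C₀.idx + 9]
17. n7.lab = true  [terminal]
18. n8.lab = true  [terminal]
19. n10.wid = true  [terminal]
20. n11.wid = true  [terminal]
21. n9.pre = -9  [-9]
22. n9.cnt = "pp"  ["pp"]
23. n9.ok = 19  [19]
24. n9.lab = 11  [11]
25. n6.off = 17  [len(S.cnt) + 15]
26. n12.ok = 22  [C₀.idx + C₁.off - 2]
27. n12.pre = false  [C₀.idx > 7]
28. n13.ok = 30  [A₀.ok + 8]
29. n13.pre = true  [true]
30. n14.env = true  [A₀.pre == true]
31. n14.ok = "kw"  ["kw"]
32. n15.wid = false  [terminal]
33. n14.tag = 20  [len(B.ok) + 18]
34. n16.ok = -8  [A₀.ok - 38]
35. n16.pre = true  [A₀.pre == true]
36. n17.wid = true  [terminal]
37. n18.lab = true  [terminal]
38. n19.lab = true  [terminal]
39. n16.off = true  [A.pre == true]
40. n16.idx = false  [A.ok > -8]
41. n21.lab = false  [terminal]
42. n22.lab = true  [terminal]
43. n20.pre = 20  [20]
44. n20.cnt = "zv"  ["zv"]
45. n20.ok = 21  [21]
46. n20.lab = 11  [11]
47. n13.off = false  [false]
48. n13.idx = true  [A₀.ok == 30]
49. n12.off = true  [A₁.off == false]
50. n12.idx = true  [true]
51. n23.wid = false  [terminal]
52. n5.off = 30  [C₁.off + 13]
53. n0.pre = -5  [C.off * -1 + 25]
54. n0.cnt = "yx"  ["yx"]
55. n0.ok = -1  [C.off - 31]
56. n0.lab = 24  [C.off - 6]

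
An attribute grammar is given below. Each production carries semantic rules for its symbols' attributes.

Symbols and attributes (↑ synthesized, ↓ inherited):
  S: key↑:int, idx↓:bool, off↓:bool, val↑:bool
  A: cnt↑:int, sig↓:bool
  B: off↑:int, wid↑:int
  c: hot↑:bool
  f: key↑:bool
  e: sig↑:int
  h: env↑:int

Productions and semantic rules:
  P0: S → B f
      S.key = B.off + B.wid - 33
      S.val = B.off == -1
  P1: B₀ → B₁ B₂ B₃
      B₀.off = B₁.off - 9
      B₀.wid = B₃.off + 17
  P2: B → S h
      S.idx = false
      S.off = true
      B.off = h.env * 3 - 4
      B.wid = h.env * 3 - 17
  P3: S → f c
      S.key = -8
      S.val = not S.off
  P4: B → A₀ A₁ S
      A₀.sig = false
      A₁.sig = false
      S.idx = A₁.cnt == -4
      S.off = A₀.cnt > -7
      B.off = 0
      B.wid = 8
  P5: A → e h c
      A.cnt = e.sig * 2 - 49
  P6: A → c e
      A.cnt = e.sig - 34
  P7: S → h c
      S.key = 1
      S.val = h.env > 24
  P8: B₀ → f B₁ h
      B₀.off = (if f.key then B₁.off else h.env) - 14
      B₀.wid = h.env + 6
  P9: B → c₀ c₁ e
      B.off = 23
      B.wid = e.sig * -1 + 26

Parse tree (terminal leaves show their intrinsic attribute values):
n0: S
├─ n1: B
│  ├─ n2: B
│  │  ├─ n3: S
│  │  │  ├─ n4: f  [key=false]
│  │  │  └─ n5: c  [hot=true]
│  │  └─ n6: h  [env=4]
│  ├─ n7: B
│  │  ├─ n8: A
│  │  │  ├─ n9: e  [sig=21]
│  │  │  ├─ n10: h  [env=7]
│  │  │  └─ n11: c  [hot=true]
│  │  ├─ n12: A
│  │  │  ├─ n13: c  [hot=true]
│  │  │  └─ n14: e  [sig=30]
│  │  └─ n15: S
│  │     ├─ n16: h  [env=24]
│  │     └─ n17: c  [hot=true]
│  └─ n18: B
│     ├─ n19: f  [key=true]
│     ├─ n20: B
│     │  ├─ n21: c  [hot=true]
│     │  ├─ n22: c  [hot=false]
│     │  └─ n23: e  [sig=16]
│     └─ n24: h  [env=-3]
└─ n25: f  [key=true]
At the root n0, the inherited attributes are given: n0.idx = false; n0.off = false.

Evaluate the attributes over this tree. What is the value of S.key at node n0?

-8

1. n0.idx = false  [given at root]
2. n0.off = false  [given at root]
3. n3.idx = false  [false]
4. n3.off = true  [true]
5. n4.key = false  [terminal]
6. n5.hot = true  [terminal]
7. n3.key = -8  [-8]
8. n3.val = false  [not S.off]
9. n6.env = 4  [terminal]
10. n2.off = 8  [h.env * 3 - 4]
11. n2.wid = -5  [h.env * 3 - 17]
12. n8.sig = false  [false]
13. n9.sig = 21  [terminal]
14. n10.env = 7  [terminal]
15. n11.hot = true  [terminal]
16. n8.cnt = -7  [e.sig * 2 - 49]
17. n12.sig = false  [false]
18. n13.hot = true  [terminal]
19. n14.sig = 30  [terminal]
20. n12.cnt = -4  [e.sig - 34]
21. n15.idx = true  [A₁.cnt == -4]
22. n15.off = false  [A₀.cnt > -7]
23. n16.env = 24  [terminal]
24. n17.hot = true  [terminal]
25. n15.key = 1  [1]
26. n15.val = false  [h.env > 24]
27. n7.off = 0  [0]
28. n7.wid = 8  [8]
29. n19.key = true  [terminal]
30. n21.hot = true  [terminal]
31. n22.hot = false  [terminal]
32. n23.sig = 16  [terminal]
33. n20.off = 23  [23]
34. n20.wid = 10  [e.sig * -1 + 26]
35. n24.env = -3  [terminal]
36. n18.off = 9  [(if f.key then B₁.off else h.env) - 14]
37. n18.wid = 3  [h.env + 6]
38. n1.off = -1  [B₁.off - 9]
39. n1.wid = 26  [B₃.off + 17]
40. n25.key = true  [terminal]
41. n0.key = -8  [B.off + B.wid - 33]
42. n0.val = true  [B.off == -1]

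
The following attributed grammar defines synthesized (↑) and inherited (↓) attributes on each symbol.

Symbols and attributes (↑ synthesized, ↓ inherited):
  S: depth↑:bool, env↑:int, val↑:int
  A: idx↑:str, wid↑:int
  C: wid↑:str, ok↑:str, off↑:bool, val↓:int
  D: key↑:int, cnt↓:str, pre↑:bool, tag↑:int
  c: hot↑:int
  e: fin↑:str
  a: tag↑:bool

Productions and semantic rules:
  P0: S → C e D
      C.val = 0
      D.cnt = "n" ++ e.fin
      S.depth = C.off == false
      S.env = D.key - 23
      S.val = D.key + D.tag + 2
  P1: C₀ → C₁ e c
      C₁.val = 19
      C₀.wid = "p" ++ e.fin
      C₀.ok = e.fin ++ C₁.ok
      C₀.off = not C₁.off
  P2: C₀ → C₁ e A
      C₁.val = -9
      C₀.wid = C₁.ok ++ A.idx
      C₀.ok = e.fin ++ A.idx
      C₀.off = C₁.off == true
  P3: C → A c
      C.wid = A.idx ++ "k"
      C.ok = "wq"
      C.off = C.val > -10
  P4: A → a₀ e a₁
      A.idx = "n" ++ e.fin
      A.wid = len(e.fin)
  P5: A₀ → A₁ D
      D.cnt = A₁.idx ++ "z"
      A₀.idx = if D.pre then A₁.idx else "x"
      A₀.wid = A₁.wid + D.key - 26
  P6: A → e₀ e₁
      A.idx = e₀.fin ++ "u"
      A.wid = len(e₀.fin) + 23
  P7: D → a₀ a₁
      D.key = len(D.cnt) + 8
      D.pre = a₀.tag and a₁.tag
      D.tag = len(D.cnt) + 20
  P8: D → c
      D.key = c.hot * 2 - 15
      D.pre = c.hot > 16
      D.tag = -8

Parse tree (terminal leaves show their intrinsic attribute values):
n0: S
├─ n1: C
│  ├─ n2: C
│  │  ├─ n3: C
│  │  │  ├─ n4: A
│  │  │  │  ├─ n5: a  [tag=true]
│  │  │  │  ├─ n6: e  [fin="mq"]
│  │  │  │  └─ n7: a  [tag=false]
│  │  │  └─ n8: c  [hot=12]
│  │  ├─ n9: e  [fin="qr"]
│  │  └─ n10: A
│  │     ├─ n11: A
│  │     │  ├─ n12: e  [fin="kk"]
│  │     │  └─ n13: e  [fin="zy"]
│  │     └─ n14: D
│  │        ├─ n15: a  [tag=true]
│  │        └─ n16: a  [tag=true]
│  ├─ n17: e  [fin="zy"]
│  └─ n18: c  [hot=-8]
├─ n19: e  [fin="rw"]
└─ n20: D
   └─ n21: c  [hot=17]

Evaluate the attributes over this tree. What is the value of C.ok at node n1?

1. n1.val = 0  [0]
2. n2.val = 19  [19]
3. n3.val = -9  [-9]
4. n5.tag = true  [terminal]
5. n6.fin = "mq"  [terminal]
6. n7.tag = false  [terminal]
7. n4.idx = "nmq"  ["n" ++ e.fin]
8. n4.wid = 2  [len(e.fin)]
9. n8.hot = 12  [terminal]
10. n3.wid = "nmqk"  [A.idx ++ "k"]
11. n3.ok = "wq"  ["wq"]
12. n3.off = true  [C.val > -10]
13. n9.fin = "qr"  [terminal]
14. n12.fin = "kk"  [terminal]
15. n13.fin = "zy"  [terminal]
16. n11.idx = "kku"  [e₀.fin ++ "u"]
17. n11.wid = 25  [len(e₀.fin) + 23]
18. n14.cnt = "kkuz"  [A₁.idx ++ "z"]
19. n15.tag = true  [terminal]
20. n16.tag = true  [terminal]
21. n14.key = 12  [len(D.cnt) + 8]
22. n14.pre = true  [a₀.tag and a₁.tag]
23. n14.tag = 24  [len(D.cnt) + 20]
24. n10.idx = "kku"  [if D.pre then A₁.idx else "x"]
25. n10.wid = 11  [A₁.wid + D.key - 26]
26. n2.wid = "wqkku"  [C₁.ok ++ A.idx]
27. n2.ok = "qrkku"  [e.fin ++ A.idx]
28. n2.off = true  [C₁.off == true]
29. n17.fin = "zy"  [terminal]
30. n18.hot = -8  [terminal]
31. n1.wid = "pzy"  ["p" ++ e.fin]
32. n1.ok = "zyqrkku"  [e.fin ++ C₁.ok]
33. n1.off = false  [not C₁.off]
34. n19.fin = "rw"  [terminal]
35. n20.cnt = "nrw"  ["n" ++ e.fin]
36. n21.hot = 17  [terminal]
37. n20.key = 19  [c.hot * 2 - 15]
38. n20.pre = true  [c.hot > 16]
39. n20.tag = -8  [-8]
40. n0.depth = true  [C.off == false]
41. n0.env = -4  [D.key - 23]
42. n0.val = 13  [D.key + D.tag + 2]

"zyqrkku"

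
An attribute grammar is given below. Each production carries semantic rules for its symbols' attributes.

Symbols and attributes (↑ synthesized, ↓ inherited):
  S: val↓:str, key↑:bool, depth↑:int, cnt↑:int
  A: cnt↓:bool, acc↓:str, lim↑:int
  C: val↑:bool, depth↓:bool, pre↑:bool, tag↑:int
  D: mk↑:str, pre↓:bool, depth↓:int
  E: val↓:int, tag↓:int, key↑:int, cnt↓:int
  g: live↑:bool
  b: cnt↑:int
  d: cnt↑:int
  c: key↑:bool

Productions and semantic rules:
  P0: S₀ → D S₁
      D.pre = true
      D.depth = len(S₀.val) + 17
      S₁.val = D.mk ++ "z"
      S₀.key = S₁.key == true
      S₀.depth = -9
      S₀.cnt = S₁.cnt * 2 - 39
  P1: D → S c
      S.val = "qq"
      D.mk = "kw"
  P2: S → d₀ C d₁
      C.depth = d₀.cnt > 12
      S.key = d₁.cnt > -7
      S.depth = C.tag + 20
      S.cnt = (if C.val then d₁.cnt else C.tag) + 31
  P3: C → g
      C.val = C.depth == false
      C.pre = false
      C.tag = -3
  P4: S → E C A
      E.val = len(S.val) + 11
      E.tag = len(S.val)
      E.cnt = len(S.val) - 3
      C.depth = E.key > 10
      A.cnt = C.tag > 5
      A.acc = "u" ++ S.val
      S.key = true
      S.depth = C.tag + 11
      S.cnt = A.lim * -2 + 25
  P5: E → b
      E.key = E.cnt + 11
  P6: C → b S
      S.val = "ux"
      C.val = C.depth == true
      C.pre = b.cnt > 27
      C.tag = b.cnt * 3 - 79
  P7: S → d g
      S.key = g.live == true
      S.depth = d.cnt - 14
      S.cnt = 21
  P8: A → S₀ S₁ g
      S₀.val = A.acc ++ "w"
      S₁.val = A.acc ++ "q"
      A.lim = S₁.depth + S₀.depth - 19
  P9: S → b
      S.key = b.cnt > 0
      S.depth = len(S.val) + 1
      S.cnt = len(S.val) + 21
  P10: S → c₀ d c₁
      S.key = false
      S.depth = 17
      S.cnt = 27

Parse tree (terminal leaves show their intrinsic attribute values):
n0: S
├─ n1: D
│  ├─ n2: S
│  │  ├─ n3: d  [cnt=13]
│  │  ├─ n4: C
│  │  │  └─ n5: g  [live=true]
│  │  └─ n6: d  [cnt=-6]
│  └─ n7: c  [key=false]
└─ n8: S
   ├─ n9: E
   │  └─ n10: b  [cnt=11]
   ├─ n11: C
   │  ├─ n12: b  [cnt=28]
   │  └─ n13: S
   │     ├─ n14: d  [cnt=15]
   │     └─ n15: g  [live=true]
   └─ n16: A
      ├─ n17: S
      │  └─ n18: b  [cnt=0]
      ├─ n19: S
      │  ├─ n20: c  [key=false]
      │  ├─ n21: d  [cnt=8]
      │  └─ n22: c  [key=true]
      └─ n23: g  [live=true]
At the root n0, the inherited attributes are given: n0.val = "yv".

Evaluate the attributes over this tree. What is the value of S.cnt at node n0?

1. n0.val = "yv"  [given at root]
2. n1.pre = true  [true]
3. n1.depth = 19  [len(S₀.val) + 17]
4. n2.val = "qq"  ["qq"]
5. n3.cnt = 13  [terminal]
6. n4.depth = true  [d₀.cnt > 12]
7. n5.live = true  [terminal]
8. n4.val = false  [C.depth == false]
9. n4.pre = false  [false]
10. n4.tag = -3  [-3]
11. n6.cnt = -6  [terminal]
12. n2.key = true  [d₁.cnt > -7]
13. n2.depth = 17  [C.tag + 20]
14. n2.cnt = 28  [(if C.val then d₁.cnt else C.tag) + 31]
15. n7.key = false  [terminal]
16. n1.mk = "kw"  ["kw"]
17. n8.val = "kwz"  [D.mk ++ "z"]
18. n9.val = 14  [len(S.val) + 11]
19. n9.tag = 3  [len(S.val)]
20. n9.cnt = 0  [len(S.val) - 3]
21. n10.cnt = 11  [terminal]
22. n9.key = 11  [E.cnt + 11]
23. n11.depth = true  [E.key > 10]
24. n12.cnt = 28  [terminal]
25. n13.val = "ux"  ["ux"]
26. n14.cnt = 15  [terminal]
27. n15.live = true  [terminal]
28. n13.key = true  [g.live == true]
29. n13.depth = 1  [d.cnt - 14]
30. n13.cnt = 21  [21]
31. n11.val = true  [C.depth == true]
32. n11.pre = true  [b.cnt > 27]
33. n11.tag = 5  [b.cnt * 3 - 79]
34. n16.cnt = false  [C.tag > 5]
35. n16.acc = "ukwz"  ["u" ++ S.val]
36. n17.val = "ukwzw"  [A.acc ++ "w"]
37. n18.cnt = 0  [terminal]
38. n17.key = false  [b.cnt > 0]
39. n17.depth = 6  [len(S.val) + 1]
40. n17.cnt = 26  [len(S.val) + 21]
41. n19.val = "ukwzq"  [A.acc ++ "q"]
42. n20.key = false  [terminal]
43. n21.cnt = 8  [terminal]
44. n22.key = true  [terminal]
45. n19.key = false  [false]
46. n19.depth = 17  [17]
47. n19.cnt = 27  [27]
48. n23.live = true  [terminal]
49. n16.lim = 4  [S₁.depth + S₀.depth - 19]
50. n8.key = true  [true]
51. n8.depth = 16  [C.tag + 11]
52. n8.cnt = 17  [A.lim * -2 + 25]
53. n0.key = true  [S₁.key == true]
54. n0.depth = -9  [-9]
55. n0.cnt = -5  [S₁.cnt * 2 - 39]

-5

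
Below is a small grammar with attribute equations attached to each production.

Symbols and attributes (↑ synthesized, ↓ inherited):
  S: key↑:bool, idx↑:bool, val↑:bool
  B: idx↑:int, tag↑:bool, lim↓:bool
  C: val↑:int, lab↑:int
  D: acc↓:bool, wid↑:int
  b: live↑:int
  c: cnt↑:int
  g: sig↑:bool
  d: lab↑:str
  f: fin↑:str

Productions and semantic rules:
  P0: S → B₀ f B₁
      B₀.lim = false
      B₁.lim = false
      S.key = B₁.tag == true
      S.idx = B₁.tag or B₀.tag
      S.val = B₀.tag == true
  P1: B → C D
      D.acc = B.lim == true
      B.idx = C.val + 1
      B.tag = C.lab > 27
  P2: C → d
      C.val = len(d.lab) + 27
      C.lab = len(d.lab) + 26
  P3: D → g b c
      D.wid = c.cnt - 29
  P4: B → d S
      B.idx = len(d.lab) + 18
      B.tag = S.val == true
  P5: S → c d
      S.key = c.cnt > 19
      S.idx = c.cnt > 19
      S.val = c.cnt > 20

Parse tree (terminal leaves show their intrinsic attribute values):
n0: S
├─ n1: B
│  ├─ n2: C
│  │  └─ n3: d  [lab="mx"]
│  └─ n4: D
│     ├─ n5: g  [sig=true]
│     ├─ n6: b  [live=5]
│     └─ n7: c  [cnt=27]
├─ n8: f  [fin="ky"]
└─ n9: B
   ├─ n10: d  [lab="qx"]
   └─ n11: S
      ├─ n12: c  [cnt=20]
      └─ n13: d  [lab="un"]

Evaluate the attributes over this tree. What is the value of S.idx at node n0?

true

1. n1.lim = false  [false]
2. n3.lab = "mx"  [terminal]
3. n2.val = 29  [len(d.lab) + 27]
4. n2.lab = 28  [len(d.lab) + 26]
5. n4.acc = false  [B.lim == true]
6. n5.sig = true  [terminal]
7. n6.live = 5  [terminal]
8. n7.cnt = 27  [terminal]
9. n4.wid = -2  [c.cnt - 29]
10. n1.idx = 30  [C.val + 1]
11. n1.tag = true  [C.lab > 27]
12. n8.fin = "ky"  [terminal]
13. n9.lim = false  [false]
14. n10.lab = "qx"  [terminal]
15. n12.cnt = 20  [terminal]
16. n13.lab = "un"  [terminal]
17. n11.key = true  [c.cnt > 19]
18. n11.idx = true  [c.cnt > 19]
19. n11.val = false  [c.cnt > 20]
20. n9.idx = 20  [len(d.lab) + 18]
21. n9.tag = false  [S.val == true]
22. n0.key = false  [B₁.tag == true]
23. n0.idx = true  [B₁.tag or B₀.tag]
24. n0.val = true  [B₀.tag == true]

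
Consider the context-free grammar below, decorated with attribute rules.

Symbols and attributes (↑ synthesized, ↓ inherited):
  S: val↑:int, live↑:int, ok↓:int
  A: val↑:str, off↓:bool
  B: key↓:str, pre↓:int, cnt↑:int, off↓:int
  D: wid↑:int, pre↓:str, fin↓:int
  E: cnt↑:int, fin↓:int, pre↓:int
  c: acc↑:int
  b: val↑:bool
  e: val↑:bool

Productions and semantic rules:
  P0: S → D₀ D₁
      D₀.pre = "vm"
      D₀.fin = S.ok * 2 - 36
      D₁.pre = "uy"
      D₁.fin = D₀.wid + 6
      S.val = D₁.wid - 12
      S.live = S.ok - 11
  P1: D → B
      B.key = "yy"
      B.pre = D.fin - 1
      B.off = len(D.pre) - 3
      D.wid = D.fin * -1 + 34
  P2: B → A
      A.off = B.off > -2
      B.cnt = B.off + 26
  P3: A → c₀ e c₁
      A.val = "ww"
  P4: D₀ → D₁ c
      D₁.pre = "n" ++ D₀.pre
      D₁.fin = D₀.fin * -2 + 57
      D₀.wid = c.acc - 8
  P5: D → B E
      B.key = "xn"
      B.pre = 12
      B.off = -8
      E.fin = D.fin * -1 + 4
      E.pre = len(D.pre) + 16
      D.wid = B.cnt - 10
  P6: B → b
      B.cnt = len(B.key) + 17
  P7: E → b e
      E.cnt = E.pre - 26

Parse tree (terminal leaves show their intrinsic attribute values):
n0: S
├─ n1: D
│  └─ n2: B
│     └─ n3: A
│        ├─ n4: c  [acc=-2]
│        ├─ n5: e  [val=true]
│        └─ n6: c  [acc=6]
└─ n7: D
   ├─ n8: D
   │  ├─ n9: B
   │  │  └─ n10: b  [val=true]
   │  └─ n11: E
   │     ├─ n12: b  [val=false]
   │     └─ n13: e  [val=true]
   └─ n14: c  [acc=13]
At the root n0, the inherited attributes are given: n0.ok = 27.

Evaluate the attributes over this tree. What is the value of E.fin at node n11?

-9

1. n0.ok = 27  [given at root]
2. n1.pre = "vm"  ["vm"]
3. n1.fin = 18  [S.ok * 2 - 36]
4. n2.key = "yy"  ["yy"]
5. n2.pre = 17  [D.fin - 1]
6. n2.off = -1  [len(D.pre) - 3]
7. n3.off = true  [B.off > -2]
8. n4.acc = -2  [terminal]
9. n5.val = true  [terminal]
10. n6.acc = 6  [terminal]
11. n3.val = "ww"  ["ww"]
12. n2.cnt = 25  [B.off + 26]
13. n1.wid = 16  [D.fin * -1 + 34]
14. n7.pre = "uy"  ["uy"]
15. n7.fin = 22  [D₀.wid + 6]
16. n8.pre = "nuy"  ["n" ++ D₀.pre]
17. n8.fin = 13  [D₀.fin * -2 + 57]
18. n9.key = "xn"  ["xn"]
19. n9.pre = 12  [12]
20. n9.off = -8  [-8]
21. n10.val = true  [terminal]
22. n9.cnt = 19  [len(B.key) + 17]
23. n11.fin = -9  [D.fin * -1 + 4]
24. n11.pre = 19  [len(D.pre) + 16]
25. n12.val = false  [terminal]
26. n13.val = true  [terminal]
27. n11.cnt = -7  [E.pre - 26]
28. n8.wid = 9  [B.cnt - 10]
29. n14.acc = 13  [terminal]
30. n7.wid = 5  [c.acc - 8]
31. n0.val = -7  [D₁.wid - 12]
32. n0.live = 16  [S.ok - 11]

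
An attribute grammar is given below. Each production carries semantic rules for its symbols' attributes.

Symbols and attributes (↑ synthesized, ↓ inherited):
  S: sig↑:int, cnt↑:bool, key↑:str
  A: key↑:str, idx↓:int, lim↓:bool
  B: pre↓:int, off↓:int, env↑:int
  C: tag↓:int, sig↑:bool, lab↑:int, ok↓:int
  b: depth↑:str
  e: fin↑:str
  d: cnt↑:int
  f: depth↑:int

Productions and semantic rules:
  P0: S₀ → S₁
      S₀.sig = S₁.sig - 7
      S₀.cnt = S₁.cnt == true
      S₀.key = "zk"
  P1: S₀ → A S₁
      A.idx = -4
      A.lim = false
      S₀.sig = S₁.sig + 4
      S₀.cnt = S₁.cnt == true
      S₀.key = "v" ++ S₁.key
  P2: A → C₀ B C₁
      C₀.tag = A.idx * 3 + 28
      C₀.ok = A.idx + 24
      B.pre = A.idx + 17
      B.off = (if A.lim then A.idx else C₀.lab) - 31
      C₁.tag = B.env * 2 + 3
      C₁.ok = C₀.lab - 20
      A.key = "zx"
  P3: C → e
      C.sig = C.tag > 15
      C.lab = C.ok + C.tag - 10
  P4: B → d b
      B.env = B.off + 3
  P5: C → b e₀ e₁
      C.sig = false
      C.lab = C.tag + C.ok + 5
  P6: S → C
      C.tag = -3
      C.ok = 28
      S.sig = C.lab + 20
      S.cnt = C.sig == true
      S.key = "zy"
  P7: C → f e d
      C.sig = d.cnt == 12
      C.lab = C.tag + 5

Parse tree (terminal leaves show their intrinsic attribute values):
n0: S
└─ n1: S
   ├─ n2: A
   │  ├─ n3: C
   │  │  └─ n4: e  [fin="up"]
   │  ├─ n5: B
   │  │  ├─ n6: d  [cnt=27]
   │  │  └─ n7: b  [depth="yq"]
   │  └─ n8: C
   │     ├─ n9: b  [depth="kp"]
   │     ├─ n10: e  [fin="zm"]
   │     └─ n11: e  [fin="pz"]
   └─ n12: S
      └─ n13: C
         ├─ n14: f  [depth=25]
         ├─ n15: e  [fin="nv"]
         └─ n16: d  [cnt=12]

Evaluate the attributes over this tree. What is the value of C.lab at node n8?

10

1. n2.idx = -4  [-4]
2. n2.lim = false  [false]
3. n3.tag = 16  [A.idx * 3 + 28]
4. n3.ok = 20  [A.idx + 24]
5. n4.fin = "up"  [terminal]
6. n3.sig = true  [C.tag > 15]
7. n3.lab = 26  [C.ok + C.tag - 10]
8. n5.pre = 13  [A.idx + 17]
9. n5.off = -5  [(if A.lim then A.idx else C₀.lab) - 31]
10. n6.cnt = 27  [terminal]
11. n7.depth = "yq"  [terminal]
12. n5.env = -2  [B.off + 3]
13. n8.tag = -1  [B.env * 2 + 3]
14. n8.ok = 6  [C₀.lab - 20]
15. n9.depth = "kp"  [terminal]
16. n10.fin = "zm"  [terminal]
17. n11.fin = "pz"  [terminal]
18. n8.sig = false  [false]
19. n8.lab = 10  [C.tag + C.ok + 5]
20. n2.key = "zx"  ["zx"]
21. n13.tag = -3  [-3]
22. n13.ok = 28  [28]
23. n14.depth = 25  [terminal]
24. n15.fin = "nv"  [terminal]
25. n16.cnt = 12  [terminal]
26. n13.sig = true  [d.cnt == 12]
27. n13.lab = 2  [C.tag + 5]
28. n12.sig = 22  [C.lab + 20]
29. n12.cnt = true  [C.sig == true]
30. n12.key = "zy"  ["zy"]
31. n1.sig = 26  [S₁.sig + 4]
32. n1.cnt = true  [S₁.cnt == true]
33. n1.key = "vzy"  ["v" ++ S₁.key]
34. n0.sig = 19  [S₁.sig - 7]
35. n0.cnt = true  [S₁.cnt == true]
36. n0.key = "zk"  ["zk"]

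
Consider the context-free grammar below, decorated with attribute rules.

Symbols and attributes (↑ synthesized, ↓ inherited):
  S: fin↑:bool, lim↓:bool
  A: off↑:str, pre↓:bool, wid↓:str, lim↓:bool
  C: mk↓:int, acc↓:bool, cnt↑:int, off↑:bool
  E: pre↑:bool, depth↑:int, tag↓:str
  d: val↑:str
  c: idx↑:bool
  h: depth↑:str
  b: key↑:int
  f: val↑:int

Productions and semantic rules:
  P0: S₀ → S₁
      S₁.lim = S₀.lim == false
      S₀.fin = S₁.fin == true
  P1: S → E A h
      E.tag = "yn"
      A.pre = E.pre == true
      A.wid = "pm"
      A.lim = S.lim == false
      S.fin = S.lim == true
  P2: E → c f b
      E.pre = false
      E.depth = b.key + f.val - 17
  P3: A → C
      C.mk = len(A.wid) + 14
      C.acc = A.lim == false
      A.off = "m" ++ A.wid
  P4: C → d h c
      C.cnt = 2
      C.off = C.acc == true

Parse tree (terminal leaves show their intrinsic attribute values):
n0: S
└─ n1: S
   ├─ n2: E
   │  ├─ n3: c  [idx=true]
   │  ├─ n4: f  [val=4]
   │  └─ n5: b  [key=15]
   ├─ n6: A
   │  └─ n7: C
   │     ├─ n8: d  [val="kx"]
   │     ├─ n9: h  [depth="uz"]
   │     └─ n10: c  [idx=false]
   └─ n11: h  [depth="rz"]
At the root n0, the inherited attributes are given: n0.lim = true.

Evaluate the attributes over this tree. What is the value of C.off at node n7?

1. n0.lim = true  [given at root]
2. n1.lim = false  [S₀.lim == false]
3. n2.tag = "yn"  ["yn"]
4. n3.idx = true  [terminal]
5. n4.val = 4  [terminal]
6. n5.key = 15  [terminal]
7. n2.pre = false  [false]
8. n2.depth = 2  [b.key + f.val - 17]
9. n6.pre = false  [E.pre == true]
10. n6.wid = "pm"  ["pm"]
11. n6.lim = true  [S.lim == false]
12. n7.mk = 16  [len(A.wid) + 14]
13. n7.acc = false  [A.lim == false]
14. n8.val = "kx"  [terminal]
15. n9.depth = "uz"  [terminal]
16. n10.idx = false  [terminal]
17. n7.cnt = 2  [2]
18. n7.off = false  [C.acc == true]
19. n6.off = "mpm"  ["m" ++ A.wid]
20. n11.depth = "rz"  [terminal]
21. n1.fin = false  [S.lim == true]
22. n0.fin = false  [S₁.fin == true]

false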